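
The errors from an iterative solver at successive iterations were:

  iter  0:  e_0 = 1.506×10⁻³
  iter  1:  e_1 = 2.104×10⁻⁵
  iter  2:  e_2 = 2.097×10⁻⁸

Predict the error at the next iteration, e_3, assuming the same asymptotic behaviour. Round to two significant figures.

2.9e-13

First estimate the order: p ≈ ln(e_2/e_1) / ln(e_1/e_0) = ln(2.097×10⁻⁸/2.104×10⁻⁵)/ln(2.104×10⁻⁵/1.506×10⁻³) = ln(0.000996673)/ln(0.0139708) ≈ 1.6182.
Then e_3 ≈ e_2·(e_2/e_1)^p = 2.097×10⁻⁸·(0.000996673)^1.6182 = 2.097×10⁻⁸·1.39014e-05 ≈ 2.915e-13.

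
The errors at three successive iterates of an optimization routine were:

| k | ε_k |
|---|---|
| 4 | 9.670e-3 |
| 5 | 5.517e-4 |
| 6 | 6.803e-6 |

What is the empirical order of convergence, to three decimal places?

p ≈ ln(ε_6/ε_5) / ln(ε_5/ε_4)
  = ln(6.803e-6/5.517e-4) / ln(5.517e-4/9.670e-3)
  = ln(0.012331) / ln(0.0570527)
  = -4.395639 / -2.863780 ≈ 1.534908

1.535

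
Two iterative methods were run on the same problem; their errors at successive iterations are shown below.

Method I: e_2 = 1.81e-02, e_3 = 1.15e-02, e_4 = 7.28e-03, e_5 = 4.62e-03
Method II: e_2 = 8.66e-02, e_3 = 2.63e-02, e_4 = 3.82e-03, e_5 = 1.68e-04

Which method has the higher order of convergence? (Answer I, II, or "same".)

Method I: p ≈ ln(4.62e-03/7.28e-03)/ln(7.28e-03/1.15e-02) ≈ 0.99.
Method II: p ≈ ln(1.68e-04/3.82e-03)/ln(3.82e-03/2.63e-02) ≈ 1.62.
Method II has the higher order (≈1.6 vs ≈1.0).

II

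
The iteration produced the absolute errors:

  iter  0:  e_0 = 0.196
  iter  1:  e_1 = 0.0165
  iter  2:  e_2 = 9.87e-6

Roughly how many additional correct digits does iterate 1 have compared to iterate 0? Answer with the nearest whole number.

1

Digits gained ≈ log₁₀(e_0/e_1) = log₁₀(0.196/0.0165) = log₁₀(11.8788) ≈ 1.075.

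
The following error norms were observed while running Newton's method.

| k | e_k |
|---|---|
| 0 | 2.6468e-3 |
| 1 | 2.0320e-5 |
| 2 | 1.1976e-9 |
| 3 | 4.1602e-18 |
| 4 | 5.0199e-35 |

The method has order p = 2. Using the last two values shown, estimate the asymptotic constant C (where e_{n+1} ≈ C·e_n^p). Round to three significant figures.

C ≈ e_4 / e_3^2
  = 5.0199e-35 / (4.1602e-18)^2
  = 5.0199e-35 / 1.73073e-35 ≈ 2.9005

2.90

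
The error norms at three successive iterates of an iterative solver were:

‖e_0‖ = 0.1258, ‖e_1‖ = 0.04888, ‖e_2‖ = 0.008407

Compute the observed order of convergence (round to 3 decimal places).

p ≈ ln(‖e_2‖/‖e_1‖) / ln(‖e_1‖/‖e_0‖)
  = ln(0.008407/0.04888) / ln(0.04888/0.1258)
  = ln(0.171993) / ln(0.388553)
  = -1.760302 / -0.945326 ≈ 1.862111

1.862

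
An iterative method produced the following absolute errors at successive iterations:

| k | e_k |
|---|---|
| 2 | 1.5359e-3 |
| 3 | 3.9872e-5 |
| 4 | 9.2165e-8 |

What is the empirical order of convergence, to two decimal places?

1.66

p ≈ ln(e_4/e_3) / ln(e_3/e_2)
  = ln(9.2165e-8/3.9872e-5) / ln(3.9872e-5/1.5359e-3)
  = ln(0.00231152) / ln(0.02596)
  = -6.06985 / -3.65120 ≈ 1.66243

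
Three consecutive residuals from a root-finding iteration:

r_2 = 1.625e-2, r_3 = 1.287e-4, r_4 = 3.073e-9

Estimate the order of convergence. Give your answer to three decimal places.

p ≈ ln(r_4/r_3) / ln(r_3/r_2)
  = ln(3.073e-9/1.287e-4) / ln(1.287e-4/1.625e-2)
  = ln(2.38772e-05) / ln(0.00792)
  = -10.642587 / -4.838364 ≈ 2.199625

2.200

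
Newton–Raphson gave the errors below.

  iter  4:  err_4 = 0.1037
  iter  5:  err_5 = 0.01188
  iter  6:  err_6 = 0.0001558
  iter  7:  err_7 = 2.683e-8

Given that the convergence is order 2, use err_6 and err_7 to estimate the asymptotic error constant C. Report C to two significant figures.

C ≈ err_7 / err_6^2
  = 2.683e-8 / (0.0001558)^2
  = 2.683e-8 / 2.42736e-08 ≈ 1.1053

1.1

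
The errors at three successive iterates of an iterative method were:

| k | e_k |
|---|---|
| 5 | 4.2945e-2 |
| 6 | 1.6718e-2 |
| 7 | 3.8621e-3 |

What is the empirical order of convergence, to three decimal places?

1.553

p ≈ ln(e_7/e_6) / ln(e_6/e_5)
  = ln(3.8621e-3/1.6718e-2) / ln(1.6718e-2/4.2945e-2)
  = ln(0.231014) / ln(0.389289)
  = -1.465277 / -0.943433 ≈ 1.553133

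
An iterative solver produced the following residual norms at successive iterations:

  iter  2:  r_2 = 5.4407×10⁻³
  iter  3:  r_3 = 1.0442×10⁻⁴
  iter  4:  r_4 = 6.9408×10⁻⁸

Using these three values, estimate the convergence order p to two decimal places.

1.85

p ≈ ln(r_4/r_3) / ln(r_3/r_2)
  = ln(6.9408×10⁻⁸/1.0442×10⁻⁴) / ln(1.0442×10⁻⁴/5.4407×10⁻³)
  = ln(0.0006647) / ln(0.0191924)
  = -7.31617 / -3.95324 ≈ 1.85068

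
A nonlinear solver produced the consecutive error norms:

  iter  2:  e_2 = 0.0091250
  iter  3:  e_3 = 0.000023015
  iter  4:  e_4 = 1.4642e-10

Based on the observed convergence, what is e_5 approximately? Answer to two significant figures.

First estimate the order: p ≈ ln(e_4/e_3) / ln(e_3/e_2) = ln(1.4642e-10/0.000023015)/ln(0.000023015/0.0091250) = ln(6.36194e-06)/ln(0.00252219) ≈ 2.0000.
Then e_5 ≈ e_4·(e_4/e_3)^p = 1.4642e-10·(6.36194e-06)^2.0000 = 1.4642e-10·4.04743e-11 ≈ 5.926e-21.

5.9e-21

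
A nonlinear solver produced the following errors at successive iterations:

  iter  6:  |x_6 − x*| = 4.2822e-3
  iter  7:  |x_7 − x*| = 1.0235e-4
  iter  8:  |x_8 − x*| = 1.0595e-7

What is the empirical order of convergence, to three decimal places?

p ≈ ln(|x_8 − x*|/|x_7 − x*|) / ln(|x_7 − x*|/|x_6 − x*|)
  = ln(1.0595e-7/1.0235e-4) / ln(1.0235e-4/4.2822e-3)
  = ln(0.00103517) / ln(0.0239013)
  = -6.873190 / -3.733822 ≈ 1.840792

1.841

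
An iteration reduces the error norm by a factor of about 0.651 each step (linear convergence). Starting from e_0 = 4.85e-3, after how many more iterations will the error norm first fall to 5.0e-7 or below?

After k steps, e_k ≈ 4.85e-3·0.651^k.
Need 0.651^k ≤ 5.0e-7/4.85e-3 = 0.000103093.
k ≥ ln(0.000103093)/ln(0.651) = -9.1799/-0.42925 = 21.386.
Smallest integer k = 22.

22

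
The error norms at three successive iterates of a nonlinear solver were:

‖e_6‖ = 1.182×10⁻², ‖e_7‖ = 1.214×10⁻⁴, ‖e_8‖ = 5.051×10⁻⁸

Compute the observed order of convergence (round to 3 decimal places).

p ≈ ln(‖e_8‖/‖e_7‖) / ln(‖e_7‖/‖e_6‖)
  = ln(5.051×10⁻⁸/1.214×10⁻⁴) / ln(1.214×10⁻⁴/1.182×10⁻²)
  = ln(0.000416063) / ln(0.0102707)
  = -7.784674 / -4.578460 ≈ 1.700282

1.700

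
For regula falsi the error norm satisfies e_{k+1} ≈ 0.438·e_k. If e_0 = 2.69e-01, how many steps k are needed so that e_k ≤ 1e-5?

After k steps, e_k ≈ 2.69e-01·0.438^k.
Need 0.438^k ≤ 1e-5/2.69e-01 = 3.71747e-05.
k ≥ ln(3.71747e-05)/ln(0.438) = -10.1999/-0.82554 = 12.355.
Smallest integer k = 13.

13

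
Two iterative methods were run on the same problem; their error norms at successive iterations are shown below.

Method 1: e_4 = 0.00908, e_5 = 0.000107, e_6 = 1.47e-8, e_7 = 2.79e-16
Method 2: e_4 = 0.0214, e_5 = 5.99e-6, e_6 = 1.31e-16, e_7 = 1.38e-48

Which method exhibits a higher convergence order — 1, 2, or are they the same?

2

Method 1: p ≈ ln(2.79e-16/1.47e-8)/ln(1.47e-8/0.000107) ≈ 2.00.
Method 2: p ≈ ln(1.38e-48/1.31e-16)/ln(1.31e-16/5.99e-6) ≈ 3.00.
Method 2 has the higher order (≈3.0 vs ≈2.0).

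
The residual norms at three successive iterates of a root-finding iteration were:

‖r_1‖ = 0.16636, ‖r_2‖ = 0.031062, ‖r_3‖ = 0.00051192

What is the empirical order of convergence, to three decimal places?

p ≈ ln(‖r_3‖/‖r_2‖) / ln(‖r_2‖/‖r_1‖)
  = ln(0.00051192/0.031062) / ln(0.031062/0.16636)
  = ln(0.0164806) / ln(0.186716)
  = -4.105571 / -1.678167 ≈ 2.446462

2.446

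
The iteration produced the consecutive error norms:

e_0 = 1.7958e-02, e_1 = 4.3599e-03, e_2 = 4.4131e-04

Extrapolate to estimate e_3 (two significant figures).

1.1e-5

First estimate the order: p ≈ ln(e_2/e_1) / ln(e_1/e_0) = ln(4.4131e-04/4.3599e-03)/ln(4.3599e-03/1.7958e-02) = ln(0.10122)/ln(0.242783) ≈ 1.6180.
Then e_3 ≈ e_2·(e_2/e_1)^p = 4.4131e-04·(0.10122)^1.6180 = 4.4131e-04·0.0245766 ≈ 1.085e-05.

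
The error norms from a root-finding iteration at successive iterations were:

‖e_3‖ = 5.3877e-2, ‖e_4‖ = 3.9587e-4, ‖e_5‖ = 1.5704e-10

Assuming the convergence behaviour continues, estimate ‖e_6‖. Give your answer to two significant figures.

First estimate the order: p ≈ ln(‖e_5‖/‖e_4‖) / ln(‖e_4‖/‖e_3‖) = ln(1.5704e-10/3.9587e-4)/ln(3.9587e-4/5.3877e-2) = ln(3.96696e-07)/ln(0.00734766) ≈ 3.0000.
Then ‖e_6‖ ≈ ‖e_5‖·(‖e_5‖/‖e_4‖)^p = 1.5704e-10·(3.96696e-07)^3.0000 = 1.5704e-10·6.24271e-20 ≈ 9.804e-30.

9.8e-30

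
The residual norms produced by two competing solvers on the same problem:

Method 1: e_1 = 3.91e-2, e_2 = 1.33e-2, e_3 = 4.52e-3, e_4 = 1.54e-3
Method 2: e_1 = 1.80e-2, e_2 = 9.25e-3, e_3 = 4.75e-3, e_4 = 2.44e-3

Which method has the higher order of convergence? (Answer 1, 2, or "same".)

same

Method 1: p ≈ ln(1.54e-3/4.52e-3)/ln(4.52e-3/1.33e-2) ≈ 1.00.
Method 2: p ≈ ln(2.44e-3/4.75e-3)/ln(4.75e-3/9.25e-3) ≈ 1.00.
Both orders ≈ 1.0 — effectively the same.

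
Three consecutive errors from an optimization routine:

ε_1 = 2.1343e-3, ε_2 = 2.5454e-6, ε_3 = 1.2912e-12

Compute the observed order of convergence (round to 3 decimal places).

p ≈ ln(ε_3/ε_2) / ln(ε_2/ε_1)
  = ln(1.2912e-12/2.5454e-6) / ln(2.5454e-6/2.1343e-3)
  = ln(5.07268e-07) / ln(0.00119262)
  = -14.494226 / -6.731603 ≈ 2.153161

2.153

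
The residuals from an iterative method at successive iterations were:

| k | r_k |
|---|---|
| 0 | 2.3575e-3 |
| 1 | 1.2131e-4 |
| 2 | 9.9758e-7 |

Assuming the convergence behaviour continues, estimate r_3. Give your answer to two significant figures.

4.2e-10

First estimate the order: p ≈ ln(r_2/r_1) / ln(r_1/r_0) = ln(9.9758e-7/1.2131e-4)/ln(1.2131e-4/2.3575e-3) = ln(0.00822339)/ln(0.0514571) ≈ 1.6181.
Then r_3 ≈ r_2·(r_2/r_1)^p = 9.9758e-7·(0.00822339)^1.6181 = 9.9758e-7·0.000423003 ≈ 4.22e-10.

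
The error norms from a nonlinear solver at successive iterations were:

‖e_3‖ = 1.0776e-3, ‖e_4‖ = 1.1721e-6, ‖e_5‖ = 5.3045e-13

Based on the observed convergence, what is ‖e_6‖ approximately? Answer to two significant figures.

First estimate the order: p ≈ ln(‖e_5‖/‖e_4‖) / ln(‖e_4‖/‖e_3‖) = ln(5.3045e-13/1.1721e-6)/ln(1.1721e-6/1.0776e-3) = ln(4.52564e-07)/ln(0.00108769) ≈ 2.1408.
Then ‖e_6‖ ≈ ‖e_5‖·(‖e_5‖/‖e_4‖)^p = 5.3045e-13·(4.52564e-07)^2.1408 = 5.3045e-13·2.61866e-14 ≈ 1.389e-26.

1.4e-26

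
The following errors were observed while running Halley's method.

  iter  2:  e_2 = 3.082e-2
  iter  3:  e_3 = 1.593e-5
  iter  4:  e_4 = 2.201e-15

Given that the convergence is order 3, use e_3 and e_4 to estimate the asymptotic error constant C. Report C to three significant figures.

0.544

C ≈ e_4 / e_3^3
  = 2.201e-15 / (1.593e-5)^3
  = 2.201e-15 / 4.04247e-15 ≈ 0.54447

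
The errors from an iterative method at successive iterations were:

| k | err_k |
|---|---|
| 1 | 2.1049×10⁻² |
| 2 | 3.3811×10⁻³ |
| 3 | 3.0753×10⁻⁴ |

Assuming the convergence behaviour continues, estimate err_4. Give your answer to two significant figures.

First estimate the order: p ≈ ln(err_3/err_2) / ln(err_2/err_1) = ln(3.0753×10⁻⁴/3.3811×10⁻³)/ln(3.3811×10⁻³/2.1049×10⁻²) = ln(0.0909556)/ln(0.16063) ≈ 1.3110.
Then err_4 ≈ err_3·(err_3/err_2)^p = 3.0753×10⁻⁴·(0.0909556)^1.3110 = 3.0753×10⁻⁴·0.0431544 ≈ 1.327e-05.

1.3e-5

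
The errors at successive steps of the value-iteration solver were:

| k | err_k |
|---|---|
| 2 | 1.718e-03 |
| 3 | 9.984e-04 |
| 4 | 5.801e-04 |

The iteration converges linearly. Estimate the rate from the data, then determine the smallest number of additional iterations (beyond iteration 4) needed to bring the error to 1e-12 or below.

Rate ρ ≈ err_4/err_3 = 5.801e-04/9.984e-04 = 0.5810.
After j more steps, err_{4+j} ≈ 5.801e-04·ρ^j; need ρ^j ≤ 1e-12/5.801e-04 = 1.72384e-09.
j ≥ ln(1.72384e-09)/ln(0.5810) = -20.1787/-0.54300 = 37.162.
So 38 more iterations are needed.

38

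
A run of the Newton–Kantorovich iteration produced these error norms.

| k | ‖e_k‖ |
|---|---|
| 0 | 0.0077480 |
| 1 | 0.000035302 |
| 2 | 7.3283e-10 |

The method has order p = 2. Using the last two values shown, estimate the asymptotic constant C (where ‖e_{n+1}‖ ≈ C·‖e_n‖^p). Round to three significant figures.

0.588

C ≈ ‖e_2‖ / ‖e_1‖^2
  = 7.3283e-10 / (0.000035302)^2
  = 7.3283e-10 / 1.24623e-09 ≈ 0.58804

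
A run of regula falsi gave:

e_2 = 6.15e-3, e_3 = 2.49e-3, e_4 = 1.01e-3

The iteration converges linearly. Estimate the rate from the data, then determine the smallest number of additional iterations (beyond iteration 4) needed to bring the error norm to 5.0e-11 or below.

Rate ρ ≈ e_4/e_3 = 1.01e-3/2.49e-3 = 0.4056.
After j more steps, e_{4+j} ≈ 1.01e-3·ρ^j; need ρ^j ≤ 5.0e-11/1.01e-3 = 4.9505e-08.
j ≥ ln(4.9505e-08)/ln(0.4056) = -16.8212/-0.90239 = 18.641.
So 19 more iterations are needed.

19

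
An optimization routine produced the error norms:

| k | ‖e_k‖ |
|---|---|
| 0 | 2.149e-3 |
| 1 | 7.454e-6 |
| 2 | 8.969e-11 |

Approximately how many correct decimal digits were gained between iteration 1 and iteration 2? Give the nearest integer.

5

Digits gained ≈ log₁₀(‖e_1‖/‖e_2‖) = log₁₀(7.454e-6/8.969e-11) = log₁₀(83108.5) ≈ 4.920.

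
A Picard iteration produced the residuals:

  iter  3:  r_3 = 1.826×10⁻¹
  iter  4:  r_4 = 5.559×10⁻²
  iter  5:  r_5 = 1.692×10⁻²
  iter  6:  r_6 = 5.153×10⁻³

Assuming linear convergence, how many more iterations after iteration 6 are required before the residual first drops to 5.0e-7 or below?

Rate ρ ≈ r_6/r_5 = 5.153×10⁻³/1.692×10⁻² = 0.3046.
After j more steps, r_{6+j} ≈ 5.153×10⁻³·ρ^j; need ρ^j ≤ 5.0e-7/5.153×10⁻³ = 9.70309e-05.
j ≥ ln(9.70309e-05)/ln(0.3046) = -9.2405/-1.18876 = 7.773.
So 8 more iterations are needed.

8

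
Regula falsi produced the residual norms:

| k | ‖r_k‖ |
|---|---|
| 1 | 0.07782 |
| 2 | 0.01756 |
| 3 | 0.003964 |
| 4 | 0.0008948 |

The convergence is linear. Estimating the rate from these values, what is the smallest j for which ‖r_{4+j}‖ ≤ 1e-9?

10

Rate ρ ≈ ‖r_4‖/‖r_3‖ = 0.0008948/0.003964 = 0.2257.
After j more steps, ‖r_{4+j}‖ ≈ 0.0008948·ρ^j; need ρ^j ≤ 1e-9/0.0008948 = 1.11757e-06.
j ≥ ln(1.11757e-06)/ln(0.2257) = -13.7044/-1.48855 = 9.207.
So 10 more iterations are needed.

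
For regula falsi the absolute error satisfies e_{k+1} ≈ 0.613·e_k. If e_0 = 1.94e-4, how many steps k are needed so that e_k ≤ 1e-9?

25

After k steps, e_k ≈ 1.94e-4·0.613^k.
Need 0.613^k ≤ 1e-9/1.94e-4 = 5.15464e-06.
k ≥ ln(5.15464e-06)/ln(0.613) = -12.1756/-0.48939 = 24.879.
Smallest integer k = 25.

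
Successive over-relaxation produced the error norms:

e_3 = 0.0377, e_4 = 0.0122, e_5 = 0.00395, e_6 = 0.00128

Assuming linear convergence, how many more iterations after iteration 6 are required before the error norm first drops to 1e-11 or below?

17

Rate ρ ≈ e_6/e_5 = 0.00128/0.00395 = 0.3241.
After j more steps, e_{6+j} ≈ 0.00128·ρ^j; need ρ^j ≤ 1e-11/0.00128 = 7.8125e-09.
j ≥ ln(7.8125e-09)/ln(0.3241) = -18.6675/-1.12670 = 16.568.
So 17 more iterations are needed.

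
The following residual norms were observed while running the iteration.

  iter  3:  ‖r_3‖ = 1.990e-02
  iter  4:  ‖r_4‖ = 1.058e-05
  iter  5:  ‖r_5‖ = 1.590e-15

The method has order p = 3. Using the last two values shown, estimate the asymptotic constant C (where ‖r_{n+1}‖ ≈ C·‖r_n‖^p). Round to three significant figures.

C ≈ ‖r_5‖ / ‖r_4‖^3
  = 1.590e-15 / (1.058e-05)^3
  = 1.590e-15 / 1.18429e-15 ≈ 1.3426

1.34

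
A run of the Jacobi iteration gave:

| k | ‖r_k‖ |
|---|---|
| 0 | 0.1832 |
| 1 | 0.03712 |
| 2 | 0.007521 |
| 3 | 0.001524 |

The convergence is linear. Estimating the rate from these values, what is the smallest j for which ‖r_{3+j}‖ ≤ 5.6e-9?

8

Rate ρ ≈ ‖r_3‖/‖r_2‖ = 0.001524/0.007521 = 0.2026.
After j more steps, ‖r_{3+j}‖ ≈ 0.001524·ρ^j; need ρ^j ≤ 5.6e-9/0.001524 = 3.67454e-06.
j ≥ ln(3.67454e-06)/ln(0.2026) = -12.5141/-1.59652 = 7.838.
So 8 more iterations are needed.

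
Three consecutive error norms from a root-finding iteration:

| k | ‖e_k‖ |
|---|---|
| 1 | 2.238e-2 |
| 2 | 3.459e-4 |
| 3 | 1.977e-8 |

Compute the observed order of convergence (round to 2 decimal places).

p ≈ ln(‖e_3‖/‖e_2‖) / ln(‖e_2‖/‖e_1‖)
  = ln(1.977e-8/3.459e-4) / ln(3.459e-4/2.238e-2)
  = ln(5.71552e-05) / ln(0.0154558)
  = -9.76974 / -4.16977 ≈ 2.34299

2.34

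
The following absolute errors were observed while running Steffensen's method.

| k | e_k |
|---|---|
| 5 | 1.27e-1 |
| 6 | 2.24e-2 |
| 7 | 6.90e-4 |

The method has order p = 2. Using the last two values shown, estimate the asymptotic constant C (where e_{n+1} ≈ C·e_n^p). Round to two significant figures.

C ≈ e_7 / e_6^2
  = 6.90e-4 / (2.24e-2)^2
  = 6.90e-4 / 0.00050176 ≈ 1.3752

1.4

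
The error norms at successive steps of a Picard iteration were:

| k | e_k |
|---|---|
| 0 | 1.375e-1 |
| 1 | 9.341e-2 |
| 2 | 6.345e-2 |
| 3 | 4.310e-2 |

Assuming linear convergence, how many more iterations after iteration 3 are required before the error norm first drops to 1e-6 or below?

Rate ρ ≈ e_3/e_2 = 4.310e-2/6.345e-2 = 0.6793.
After j more steps, e_{3+j} ≈ 4.310e-2·ρ^j; need ρ^j ≤ 1e-6/4.310e-2 = 2.32019e-05.
j ≥ ln(2.32019e-05)/ln(0.6793) = -10.6713/-0.38669 = 27.597.
So 28 more iterations are needed.

28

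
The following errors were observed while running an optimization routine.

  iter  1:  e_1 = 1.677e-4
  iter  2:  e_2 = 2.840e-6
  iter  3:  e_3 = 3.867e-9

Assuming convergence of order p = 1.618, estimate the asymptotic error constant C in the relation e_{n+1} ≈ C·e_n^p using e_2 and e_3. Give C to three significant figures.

C ≈ e_3 / e_2^1.618
  = 3.867e-9 / (2.840e-6)^1.618
  = 3.867e-9 / 1.0604e-09 ≈ 3.6467

3.65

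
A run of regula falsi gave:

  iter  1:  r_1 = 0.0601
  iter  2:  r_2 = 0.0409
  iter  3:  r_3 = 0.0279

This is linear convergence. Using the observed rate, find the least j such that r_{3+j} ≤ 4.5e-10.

47

Rate ρ ≈ r_3/r_2 = 0.0279/0.0409 = 0.6822.
After j more steps, r_{3+j} ≈ 0.0279·ρ^j; need ρ^j ≤ 4.5e-10/0.0279 = 1.6129e-08.
j ≥ ln(1.6129e-08)/ln(0.6822) = -17.9426/-0.38243 = 46.917.
So 47 more iterations are needed.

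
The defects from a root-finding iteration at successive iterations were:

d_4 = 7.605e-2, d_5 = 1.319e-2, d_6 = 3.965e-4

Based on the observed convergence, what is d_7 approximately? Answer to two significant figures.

3.6e-7

First estimate the order: p ≈ ln(d_6/d_5) / ln(d_5/d_4) = ln(3.965e-4/1.319e-2)/ln(1.319e-2/7.605e-2) = ln(0.0300607)/ln(0.173439) ≈ 2.0004.
Then d_7 ≈ d_6·(d_6/d_5)^p = 3.965e-4·(0.0300607)^2.0004 = 3.965e-4·0.00090238 ≈ 3.578e-07.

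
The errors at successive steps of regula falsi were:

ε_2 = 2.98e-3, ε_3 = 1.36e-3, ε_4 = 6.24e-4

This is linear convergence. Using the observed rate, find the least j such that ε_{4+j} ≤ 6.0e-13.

Rate ρ ≈ ε_4/ε_3 = 6.24e-4/1.36e-3 = 0.4588.
After j more steps, ε_{4+j} ≈ 6.24e-4·ρ^j; need ρ^j ≤ 6.0e-13/6.24e-4 = 9.61538e-10.
j ≥ ln(9.61538e-10)/ln(0.4588) = -20.7625/-0.77914 = 26.648.
So 27 more iterations are needed.

27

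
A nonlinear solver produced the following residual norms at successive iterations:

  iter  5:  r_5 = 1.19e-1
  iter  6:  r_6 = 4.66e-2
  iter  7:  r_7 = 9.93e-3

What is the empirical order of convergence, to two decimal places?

p ≈ ln(r_7/r_6) / ln(r_6/r_5)
  = ln(9.93e-3/4.66e-2) / ln(4.66e-2/1.19e-1)
  = ln(0.21309) / ln(0.391597)
  = -1.54604 / -0.93752 ≈ 1.64907

1.65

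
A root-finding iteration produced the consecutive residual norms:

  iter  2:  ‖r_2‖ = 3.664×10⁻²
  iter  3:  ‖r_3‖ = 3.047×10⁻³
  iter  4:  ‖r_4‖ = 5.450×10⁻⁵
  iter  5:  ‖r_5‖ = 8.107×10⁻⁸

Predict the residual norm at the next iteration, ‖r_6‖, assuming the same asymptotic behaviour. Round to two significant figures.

First estimate the order: p ≈ ln(‖r_5‖/‖r_4‖) / ln(‖r_4‖/‖r_3‖) = ln(8.107×10⁻⁸/5.450×10⁻⁵)/ln(5.450×10⁻⁵/3.047×10⁻³) = ln(0.00148752)/ln(0.0178864) ≈ 1.6181.
Then ‖r_6‖ ≈ ‖r_5‖·(‖r_5‖/‖r_4‖)^p = 8.107×10⁻⁸·(0.00148752)^1.6181 = 8.107×10⁻⁸·2.65927e-05 ≈ 2.156e-12.

2.2e-12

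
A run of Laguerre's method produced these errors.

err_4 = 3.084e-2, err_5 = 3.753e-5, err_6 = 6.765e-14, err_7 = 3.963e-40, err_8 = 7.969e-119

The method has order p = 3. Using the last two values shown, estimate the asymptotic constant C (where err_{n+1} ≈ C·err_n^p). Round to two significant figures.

1.3

C ≈ err_8 / err_7^3
  = 7.969e-119 / (3.963e-40)^3
  = 7.969e-119 / 6.22404e-119 ≈ 1.2804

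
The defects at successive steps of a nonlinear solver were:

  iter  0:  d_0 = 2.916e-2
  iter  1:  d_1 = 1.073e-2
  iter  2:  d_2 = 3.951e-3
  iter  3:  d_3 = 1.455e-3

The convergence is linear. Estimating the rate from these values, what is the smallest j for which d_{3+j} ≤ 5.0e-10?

Rate ρ ≈ d_3/d_2 = 1.455e-3/3.951e-3 = 0.3683.
After j more steps, d_{3+j} ≈ 1.455e-3·ρ^j; need ρ^j ≤ 5.0e-10/1.455e-3 = 3.43643e-07.
j ≥ ln(3.43643e-07)/ln(0.3683) = -14.8837/-0.99886 = 14.901.
So 15 more iterations are needed.

15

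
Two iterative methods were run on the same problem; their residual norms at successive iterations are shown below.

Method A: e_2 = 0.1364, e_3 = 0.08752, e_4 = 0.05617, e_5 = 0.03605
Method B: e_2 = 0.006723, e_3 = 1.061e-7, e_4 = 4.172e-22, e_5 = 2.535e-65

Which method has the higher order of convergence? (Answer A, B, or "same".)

Method A: p ≈ ln(0.03605/0.05617)/ln(0.05617/0.08752) ≈ 1.00.
Method B: p ≈ ln(2.535e-65/4.172e-22)/ln(4.172e-22/1.061e-7) ≈ 3.00.
Method B has the higher order (≈3.0 vs ≈1.0).

B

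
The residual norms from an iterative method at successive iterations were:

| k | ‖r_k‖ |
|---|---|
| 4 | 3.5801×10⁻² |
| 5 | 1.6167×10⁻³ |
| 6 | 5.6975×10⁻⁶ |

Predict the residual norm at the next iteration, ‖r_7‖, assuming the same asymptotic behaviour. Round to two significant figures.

First estimate the order: p ≈ ln(‖r_6‖/‖r_5‖) / ln(‖r_5‖/‖r_4‖) = ln(5.6975×10⁻⁶/1.6167×10⁻³)/ln(1.6167×10⁻³/3.5801×10⁻²) = ln(0.00352415)/ln(0.045158) ≈ 1.8234.
Then ‖r_7‖ ≈ ‖r_6‖·(‖r_6‖/‖r_5‖)^p = 5.6975×10⁻⁶·(0.00352415)^1.8234 = 5.6975×10⁻⁶·3.36743e-05 ≈ 1.919e-10.

1.9e-10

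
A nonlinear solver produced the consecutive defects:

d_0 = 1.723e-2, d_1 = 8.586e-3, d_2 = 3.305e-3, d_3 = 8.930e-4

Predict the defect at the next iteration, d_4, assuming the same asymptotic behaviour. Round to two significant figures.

First estimate the order: p ≈ ln(d_3/d_2) / ln(d_2/d_1) = ln(8.930e-4/3.305e-3)/ln(3.305e-3/8.586e-3) = ln(0.270197)/ln(0.384929) ≈ 1.3707.
Then d_4 ≈ d_3·(d_3/d_2)^p = 8.930e-4·(0.270197)^1.3707 = 8.930e-4·0.166343 ≈ 0.0001485.

1.5e-4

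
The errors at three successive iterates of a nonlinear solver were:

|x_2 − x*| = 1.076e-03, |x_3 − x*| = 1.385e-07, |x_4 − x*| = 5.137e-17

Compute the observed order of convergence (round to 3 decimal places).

p ≈ ln(|x_4 − x*|/|x_3 − x*|) / ln(|x_3 − x*|/|x_2 − x*|)
  = ln(5.137e-17/1.385e-07) / ln(1.385e-07/1.076e-03)
  = ln(3.70903e-10) / ln(0.000128717)
  = -21.715081 / -8.957894 ≈ 2.424128

2.424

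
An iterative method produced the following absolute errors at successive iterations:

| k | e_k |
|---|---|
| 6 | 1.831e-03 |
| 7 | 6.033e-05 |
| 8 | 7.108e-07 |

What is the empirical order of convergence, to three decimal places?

p ≈ ln(e_8/e_7) / ln(e_7/e_6)
  = ln(7.108e-07/6.033e-05) / ln(6.033e-05/1.831e-03)
  = ln(0.0117819) / ln(0.0329492)
  = -4.441191 / -3.412788 ≈ 1.301338

1.301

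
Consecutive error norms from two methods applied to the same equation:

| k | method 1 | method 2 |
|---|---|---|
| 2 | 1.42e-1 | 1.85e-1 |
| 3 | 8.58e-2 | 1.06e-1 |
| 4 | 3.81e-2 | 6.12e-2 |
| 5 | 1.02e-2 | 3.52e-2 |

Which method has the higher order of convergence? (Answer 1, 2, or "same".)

1

Method 1: p ≈ ln(1.02e-2/3.81e-2)/ln(3.81e-2/8.58e-2) ≈ 1.62.
Method 2: p ≈ ln(3.52e-2/6.12e-2)/ln(6.12e-2/1.06e-1) ≈ 1.01.
Method 1 has the higher order (≈1.6 vs ≈1.0).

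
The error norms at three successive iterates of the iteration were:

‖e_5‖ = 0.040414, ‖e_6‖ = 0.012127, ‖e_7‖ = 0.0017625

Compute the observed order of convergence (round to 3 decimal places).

1.602

p ≈ ln(‖e_7‖/‖e_6‖) / ln(‖e_6‖/‖e_5‖)
  = ln(0.0017625/0.012127) / ln(0.012127/0.040414)
  = ln(0.145337) / ln(0.300069)
  = -1.928700 / -1.203743 ≈ 1.602252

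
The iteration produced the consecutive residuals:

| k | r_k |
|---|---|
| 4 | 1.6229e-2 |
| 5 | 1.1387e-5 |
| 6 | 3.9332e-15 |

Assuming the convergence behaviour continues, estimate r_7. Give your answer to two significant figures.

1.6e-43

First estimate the order: p ≈ ln(r_6/r_5) / ln(r_5/r_4) = ln(3.9332e-15/1.1387e-5)/ln(1.1387e-5/1.6229e-2) = ln(3.45411e-10)/ln(0.000701645) ≈ 3.0000.
Then r_7 ≈ r_6·(r_6/r_5)^p = 3.9332e-15·(3.45411e-10)^3.0000 = 3.9332e-15·4.12106e-29 ≈ 1.621e-43.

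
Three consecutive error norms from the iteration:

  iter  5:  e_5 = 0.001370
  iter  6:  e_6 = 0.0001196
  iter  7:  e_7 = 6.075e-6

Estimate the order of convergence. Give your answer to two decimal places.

p ≈ ln(e_7/e_6) / ln(e_6/e_5)
  = ln(6.075e-6/0.0001196) / ln(0.0001196/0.001370)
  = ln(0.0507943) / ln(0.0872993)
  = -2.97997 / -2.43841 ≈ 1.22210

1.22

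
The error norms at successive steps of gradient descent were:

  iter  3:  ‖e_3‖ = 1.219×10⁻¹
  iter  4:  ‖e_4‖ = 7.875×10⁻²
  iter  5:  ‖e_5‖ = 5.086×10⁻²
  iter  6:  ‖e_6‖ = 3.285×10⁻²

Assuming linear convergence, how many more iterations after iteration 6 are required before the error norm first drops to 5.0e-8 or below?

31

Rate ρ ≈ ‖e_6‖/‖e_5‖ = 3.285×10⁻²/5.086×10⁻² = 0.6459.
After j more steps, ‖e_{6+j}‖ ≈ 3.285×10⁻²·ρ^j; need ρ^j ≤ 5.0e-8/3.285×10⁻² = 1.52207e-06.
j ≥ ln(1.52207e-06)/ln(0.6459) = -13.3954/-0.43711 = 30.645.
So 31 more iterations are needed.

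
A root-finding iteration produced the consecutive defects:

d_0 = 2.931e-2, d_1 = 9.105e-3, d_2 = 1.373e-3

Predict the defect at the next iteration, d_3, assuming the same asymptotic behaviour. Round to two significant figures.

6.4e-5

First estimate the order: p ≈ ln(d_2/d_1) / ln(d_1/d_0) = ln(1.373e-3/9.105e-3)/ln(9.105e-3/2.931e-2) = ln(0.150796)/ln(0.310645) ≈ 1.6182.
Then d_3 ≈ d_2·(d_2/d_1)^p = 1.373e-3·(0.150796)^1.6182 = 1.373e-3·0.0468242 ≈ 6.429e-05.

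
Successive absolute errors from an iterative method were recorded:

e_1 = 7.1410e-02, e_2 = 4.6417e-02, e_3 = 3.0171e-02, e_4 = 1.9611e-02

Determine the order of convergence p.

1

Consecutive ratios: e_4/e_3 = 1.9611e-02/3.0171e-02 = 0.649995, e_3/e_2 = 3.0171e-02/4.6417e-02 = 0.649999.
p ≈ ln(0.649995)/ln(0.649999) = -0.4308/-0.4308 ≈ 1.00.
So the convergence is linear (order 1).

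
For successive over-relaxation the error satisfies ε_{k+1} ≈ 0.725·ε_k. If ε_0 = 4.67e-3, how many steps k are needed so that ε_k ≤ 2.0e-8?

After k steps, ε_k ≈ 4.67e-3·0.725^k.
Need 0.725^k ≤ 2.0e-8/4.67e-3 = 4.28266e-06.
k ≥ ln(4.28266e-06)/ln(0.725) = -12.3609/-0.32158 = 38.438.
Smallest integer k = 39.

39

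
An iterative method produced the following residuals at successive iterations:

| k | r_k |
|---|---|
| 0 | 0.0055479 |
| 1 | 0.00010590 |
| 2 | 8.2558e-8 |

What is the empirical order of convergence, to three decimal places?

p ≈ ln(r_2/r_1) / ln(r_1/r_0)
  = ln(8.2558e-8/0.00010590) / ln(0.00010590/0.0055479)
  = ln(0.000779585) / ln(0.0190883)
  = -7.156749 / -3.958680 ≈ 1.807862

1.808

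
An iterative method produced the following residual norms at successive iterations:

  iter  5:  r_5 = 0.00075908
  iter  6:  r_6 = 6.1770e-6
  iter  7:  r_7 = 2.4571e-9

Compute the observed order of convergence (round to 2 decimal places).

p ≈ ln(r_7/r_6) / ln(r_6/r_5)
  = ln(2.4571e-9/6.1770e-6) / ln(6.1770e-6/0.00075908)
  = ln(0.000397782) / ln(0.00813748)
  = -7.82961 / -4.81127 ≈ 1.62735

1.63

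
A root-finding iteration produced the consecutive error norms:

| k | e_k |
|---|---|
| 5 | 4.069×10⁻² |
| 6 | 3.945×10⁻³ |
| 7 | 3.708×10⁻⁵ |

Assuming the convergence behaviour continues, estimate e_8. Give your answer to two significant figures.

First estimate the order: p ≈ ln(e_7/e_6) / ln(e_6/e_5) = ln(3.708×10⁻⁵/3.945×10⁻³)/ln(3.945×10⁻³/4.069×10⁻²) = ln(0.00939924)/ln(0.0969526) ≈ 2.0000.
Then e_8 ≈ e_7·(e_7/e_6)^p = 3.708×10⁻⁵·(0.00939924)^2.0000 = 3.708×10⁻⁵·8.83457e-05 ≈ 3.276e-09.

3.3e-9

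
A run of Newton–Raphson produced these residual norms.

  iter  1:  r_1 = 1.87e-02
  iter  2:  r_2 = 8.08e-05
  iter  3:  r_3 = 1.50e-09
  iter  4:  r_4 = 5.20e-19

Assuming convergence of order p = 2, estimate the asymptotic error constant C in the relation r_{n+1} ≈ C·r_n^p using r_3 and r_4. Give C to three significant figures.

C ≈ r_4 / r_3^2
  = 5.20e-19 / (1.50e-09)^2
  = 5.20e-19 / 2.25e-18 ≈ 0.23111

0.231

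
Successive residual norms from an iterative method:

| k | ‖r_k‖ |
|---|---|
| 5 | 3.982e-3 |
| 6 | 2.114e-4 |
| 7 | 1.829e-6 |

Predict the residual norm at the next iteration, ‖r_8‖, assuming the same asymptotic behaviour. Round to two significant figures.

8.4e-10

First estimate the order: p ≈ ln(‖r_7‖/‖r_6‖) / ln(‖r_6‖/‖r_5‖) = ln(1.829e-6/2.114e-4)/ln(2.114e-4/3.982e-3) = ln(0.00865184)/ln(0.0530889) ≈ 1.6180.
Then ‖r_8‖ ≈ ‖r_7‖·(‖r_7‖/‖r_6‖)^p = 1.829e-6·(0.00865184)^1.6180 = 1.829e-6·0.000459453 ≈ 8.403e-10.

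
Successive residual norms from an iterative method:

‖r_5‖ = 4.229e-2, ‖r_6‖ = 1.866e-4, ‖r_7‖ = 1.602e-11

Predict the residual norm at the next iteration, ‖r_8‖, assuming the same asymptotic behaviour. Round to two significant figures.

First estimate the order: p ≈ ln(‖r_7‖/‖r_6‖) / ln(‖r_6‖/‖r_5‖) = ln(1.602e-11/1.866e-4)/ln(1.866e-4/4.229e-2) = ln(8.58521e-08)/ln(0.00441239) ≈ 3.0001.
Then ‖r_8‖ ≈ ‖r_7‖·(‖r_7‖/‖r_6‖)^p = 1.602e-11·(8.58521e-08)^3.0001 = 1.602e-11·6.31751e-22 ≈ 1.012e-32.

1.0e-32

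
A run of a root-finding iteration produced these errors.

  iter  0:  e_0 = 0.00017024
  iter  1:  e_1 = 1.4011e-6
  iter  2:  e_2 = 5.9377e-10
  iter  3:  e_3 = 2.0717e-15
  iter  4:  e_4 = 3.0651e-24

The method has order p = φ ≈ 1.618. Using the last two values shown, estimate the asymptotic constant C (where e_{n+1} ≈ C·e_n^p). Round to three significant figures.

1.76

C ≈ e_4 / e_3^1.618
  = 3.0651e-24 / (2.0717e-15)^1.618
  = 3.0651e-24 / 1.74509e-24 ≈ 1.7564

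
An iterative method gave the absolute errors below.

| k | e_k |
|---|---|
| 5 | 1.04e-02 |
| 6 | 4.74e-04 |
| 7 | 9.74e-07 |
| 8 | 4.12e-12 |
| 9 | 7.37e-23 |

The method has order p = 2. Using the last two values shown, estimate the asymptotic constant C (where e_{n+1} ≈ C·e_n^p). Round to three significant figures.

C ≈ e_9 / e_8^2
  = 7.37e-23 / (4.12e-12)^2
  = 7.37e-23 / 1.69744e-23 ≈ 4.3418

4.34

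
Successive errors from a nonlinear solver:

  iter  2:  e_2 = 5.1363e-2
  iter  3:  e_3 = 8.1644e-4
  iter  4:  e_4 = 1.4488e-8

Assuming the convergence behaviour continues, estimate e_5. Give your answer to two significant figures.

First estimate the order: p ≈ ln(e_4/e_3) / ln(e_3/e_2) = ln(1.4488e-8/8.1644e-4)/ln(8.1644e-4/5.1363e-2) = ln(1.77453e-05)/ln(0.0158955) ≈ 2.6413.
Then e_5 ≈ e_4·(e_4/e_3)^p = 1.4488e-8·(1.77453e-05)^2.6413 = 1.4488e-8·2.82751e-13 ≈ 4.096e-21.

4.1e-21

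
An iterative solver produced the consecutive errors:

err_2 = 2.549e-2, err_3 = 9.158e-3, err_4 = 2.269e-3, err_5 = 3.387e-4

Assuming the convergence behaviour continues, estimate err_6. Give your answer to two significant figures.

2.5e-5

First estimate the order: p ≈ ln(err_5/err_4) / ln(err_4/err_3) = ln(3.387e-4/2.269e-3)/ln(2.269e-3/9.158e-3) = ln(0.149273)/ln(0.247762) ≈ 1.3631.
Then err_6 ≈ err_5·(err_5/err_4)^p = 3.387e-4·(0.149273)^1.3631 = 3.387e-4·0.0748262 ≈ 2.534e-05.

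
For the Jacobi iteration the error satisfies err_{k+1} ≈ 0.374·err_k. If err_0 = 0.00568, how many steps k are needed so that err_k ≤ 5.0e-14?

After k steps, err_k ≈ 0.00568·0.374^k.
Need 0.374^k ≤ 5.0e-14/0.00568 = 8.80282e-12.
k ≥ ln(8.80282e-12)/ln(0.374) = -25.4559/-0.98350 = 25.883.
Smallest integer k = 26.

26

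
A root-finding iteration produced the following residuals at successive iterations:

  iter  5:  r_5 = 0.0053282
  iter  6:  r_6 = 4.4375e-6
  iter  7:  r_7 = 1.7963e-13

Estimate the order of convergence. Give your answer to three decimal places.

2.401

p ≈ ln(r_7/r_6) / ln(r_6/r_5)
  = ln(1.7963e-13/4.4375e-6) / ln(4.4375e-6/0.0053282)
  = ln(4.048e-08) / ln(0.000832833)
  = -17.022458 / -7.090677 ≈ 2.400682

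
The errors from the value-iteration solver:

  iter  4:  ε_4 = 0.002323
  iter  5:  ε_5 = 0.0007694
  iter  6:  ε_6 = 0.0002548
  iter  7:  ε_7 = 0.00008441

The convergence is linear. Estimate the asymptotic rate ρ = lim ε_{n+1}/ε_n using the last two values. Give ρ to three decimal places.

ρ ≈ ε_7/ε_6 = 0.00008441/0.0002548 = 0.33128

0.331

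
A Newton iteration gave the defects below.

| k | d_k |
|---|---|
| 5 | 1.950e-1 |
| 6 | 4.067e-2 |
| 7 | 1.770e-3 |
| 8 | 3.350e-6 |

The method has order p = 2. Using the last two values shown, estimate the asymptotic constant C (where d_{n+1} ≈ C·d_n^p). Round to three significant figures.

1.07

C ≈ d_8 / d_7^2
  = 3.350e-6 / (1.770e-3)^2
  = 3.350e-6 / 3.1329e-06 ≈ 1.0693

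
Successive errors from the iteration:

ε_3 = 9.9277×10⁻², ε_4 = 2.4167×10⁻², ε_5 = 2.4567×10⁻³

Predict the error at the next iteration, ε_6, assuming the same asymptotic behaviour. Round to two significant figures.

First estimate the order: p ≈ ln(ε_5/ε_4) / ln(ε_4/ε_3) = ln(2.4567×10⁻³/2.4167×10⁻²)/ln(2.4167×10⁻²/9.9277×10⁻²) = ln(0.101655)/ln(0.24343) ≈ 1.6180.
Then ε_6 ≈ ε_5·(ε_5/ε_4)^p = 2.4567×10⁻³·(0.101655)^1.6180 = 2.4567×10⁻³·0.0247477 ≈ 6.08e-05.

6.1e-5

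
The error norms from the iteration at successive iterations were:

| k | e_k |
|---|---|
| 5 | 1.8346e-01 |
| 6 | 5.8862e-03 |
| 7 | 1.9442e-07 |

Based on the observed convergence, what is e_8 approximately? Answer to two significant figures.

First estimate the order: p ≈ ln(e_7/e_6) / ln(e_6/e_5) = ln(1.9442e-07/5.8862e-03)/ln(5.8862e-03/1.8346e-01) = ln(3.30298e-05)/ln(0.0320844) ≈ 3.0000.
Then e_8 ≈ e_7·(e_7/e_6)^p = 1.9442e-07·(3.30298e-05)^3.0000 = 1.9442e-07·3.60344e-14 ≈ 7.006e-21.

7.0e-21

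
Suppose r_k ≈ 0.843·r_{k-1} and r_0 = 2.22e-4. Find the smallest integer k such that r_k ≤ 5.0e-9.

63

After k steps, r_k ≈ 2.22e-4·0.843^k.
Need 0.843^k ≤ 5.0e-9/2.22e-4 = 2.25225e-05.
k ≥ ln(2.25225e-05)/ln(0.843) = -10.7010/-0.17079 = 62.656.
Smallest integer k = 63.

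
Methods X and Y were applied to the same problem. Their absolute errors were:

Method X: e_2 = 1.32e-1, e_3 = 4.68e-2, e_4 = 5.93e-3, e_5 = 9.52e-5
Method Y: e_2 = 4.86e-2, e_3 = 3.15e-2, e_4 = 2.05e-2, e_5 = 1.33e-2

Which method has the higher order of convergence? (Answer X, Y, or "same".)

Method X: p ≈ ln(9.52e-5/5.93e-3)/ln(5.93e-3/4.68e-2) ≈ 2.00.
Method Y: p ≈ ln(1.33e-2/2.05e-2)/ln(2.05e-2/3.15e-2) ≈ 1.01.
Method X has the higher order (≈2.0 vs ≈1.0).

X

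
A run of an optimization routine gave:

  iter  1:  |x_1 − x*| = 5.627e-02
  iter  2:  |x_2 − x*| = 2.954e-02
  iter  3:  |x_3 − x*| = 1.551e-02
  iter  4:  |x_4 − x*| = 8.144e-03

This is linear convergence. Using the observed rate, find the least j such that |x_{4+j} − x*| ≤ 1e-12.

36

Rate ρ ≈ |x_4 − x*|/|x_3 − x*| = 8.144e-03/1.551e-02 = 0.5251.
After j more steps, |x_{4+j} − x*| ≈ 8.144e-03·ρ^j; need ρ^j ≤ 1e-12/8.144e-03 = 1.2279e-10.
j ≥ ln(1.2279e-10)/ln(0.5251) = -22.8205/-0.64417 = 35.426.
So 36 more iterations are needed.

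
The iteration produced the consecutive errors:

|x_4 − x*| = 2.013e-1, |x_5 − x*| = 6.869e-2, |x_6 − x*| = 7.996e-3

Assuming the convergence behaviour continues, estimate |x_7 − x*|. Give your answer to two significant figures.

First estimate the order: p ≈ ln(|x_6 − x*|/|x_5 − x*|) / ln(|x_5 − x*|/|x_4 − x*|) = ln(7.996e-3/6.869e-2)/ln(6.869e-2/2.013e-1) = ln(0.116407)/ln(0.341232) ≈ 2.0003.
Then |x_7 − x*| ≈ |x_6 − x*|·(|x_6 − x*|/|x_5 − x*|)^p = 7.996e-3·(0.116407)^2.0003 = 7.996e-3·0.0135418 ≈ 0.0001083.

1.1e-4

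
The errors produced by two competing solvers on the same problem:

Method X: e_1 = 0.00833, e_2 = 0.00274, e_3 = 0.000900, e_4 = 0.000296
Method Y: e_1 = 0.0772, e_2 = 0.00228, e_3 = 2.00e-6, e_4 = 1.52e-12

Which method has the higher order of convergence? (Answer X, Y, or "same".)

Y

Method X: p ≈ ln(0.000296/0.000900)/ln(0.000900/0.00274) ≈ 1.00.
Method Y: p ≈ ln(1.52e-12/2.00e-6)/ln(2.00e-6/0.00228) ≈ 2.00.
Method Y has the higher order (≈2.0 vs ≈1.0).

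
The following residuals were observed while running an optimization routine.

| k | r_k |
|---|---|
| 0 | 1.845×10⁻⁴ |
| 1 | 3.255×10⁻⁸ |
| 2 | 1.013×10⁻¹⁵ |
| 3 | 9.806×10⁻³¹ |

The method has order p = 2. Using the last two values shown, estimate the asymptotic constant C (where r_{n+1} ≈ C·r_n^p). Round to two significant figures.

C ≈ r_3 / r_2^2
  = 9.806×10⁻³¹ / (1.013×10⁻¹⁵)^2
  = 9.806×10⁻³¹ / 1.02617e-30 ≈ 0.95559

0.96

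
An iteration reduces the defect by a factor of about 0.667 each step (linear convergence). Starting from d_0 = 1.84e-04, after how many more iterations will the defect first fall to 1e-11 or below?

42

After k steps, d_k ≈ 1.84e-04·0.667^k.
Need 0.667^k ≤ 1e-11/1.84e-04 = 5.43478e-08.
k ≥ ln(5.43478e-08)/ln(0.667) = -16.7279/-0.40497 = 41.307.
Smallest integer k = 42.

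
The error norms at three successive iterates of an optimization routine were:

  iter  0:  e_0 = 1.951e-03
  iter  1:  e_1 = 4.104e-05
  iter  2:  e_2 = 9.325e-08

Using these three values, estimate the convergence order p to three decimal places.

1.576

p ≈ ln(e_2/e_1) / ln(e_1/e_0)
  = ln(9.325e-08/4.104e-05) / ln(4.104e-05/1.951e-03)
  = ln(0.00227217) / ln(0.0210354)
  = -6.087020 / -3.861549 ≈ 1.576316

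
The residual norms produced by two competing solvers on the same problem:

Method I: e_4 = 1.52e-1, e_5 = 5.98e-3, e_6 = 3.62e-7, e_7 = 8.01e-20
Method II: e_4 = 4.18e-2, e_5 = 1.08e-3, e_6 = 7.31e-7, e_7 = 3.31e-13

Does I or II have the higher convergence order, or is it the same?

I

Method I: p ≈ ln(8.01e-20/3.62e-7)/ln(3.62e-7/5.98e-3) ≈ 3.00.
Method II: p ≈ ln(3.31e-13/7.31e-7)/ln(7.31e-7/1.08e-3) ≈ 2.00.
Method I has the higher order (≈3.0 vs ≈2.0).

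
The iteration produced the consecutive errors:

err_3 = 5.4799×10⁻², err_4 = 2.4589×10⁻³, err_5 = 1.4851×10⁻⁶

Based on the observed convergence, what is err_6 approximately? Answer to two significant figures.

First estimate the order: p ≈ ln(err_5/err_4) / ln(err_4/err_3) = ln(1.4851×10⁻⁶/2.4589×10⁻³)/ln(2.4589×10⁻³/5.4799×10⁻²) = ln(0.000603969)/ln(0.0448713) ≈ 2.3879.
Then err_6 ≈ err_5·(err_5/err_4)^p = 1.4851×10⁻⁶·(0.000603969)^2.3879 = 1.4851×10⁻⁶·2.05771e-08 ≈ 3.056e-14.

3.1e-14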